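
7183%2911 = 1361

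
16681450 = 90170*185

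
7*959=6713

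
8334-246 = 8088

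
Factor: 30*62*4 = 2^4*3^1*5^1*31^1  =  7440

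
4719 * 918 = 4332042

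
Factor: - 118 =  - 2^1 *59^1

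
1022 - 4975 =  -3953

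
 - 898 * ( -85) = 76330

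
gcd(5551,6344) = 793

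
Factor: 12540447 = 3^3*37^1*12553^1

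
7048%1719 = 172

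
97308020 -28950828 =68357192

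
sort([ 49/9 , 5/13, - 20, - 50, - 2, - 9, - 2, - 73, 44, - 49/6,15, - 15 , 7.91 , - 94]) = [ - 94  ,-73, - 50, - 20,  -  15, - 9, - 49/6, - 2, - 2, 5/13,49/9,7.91 , 15,44 ] 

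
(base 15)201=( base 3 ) 121201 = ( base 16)1C3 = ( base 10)451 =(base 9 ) 551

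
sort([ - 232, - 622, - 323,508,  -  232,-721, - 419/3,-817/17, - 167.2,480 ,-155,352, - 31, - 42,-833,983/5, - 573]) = [ - 833, - 721, - 622,-573, - 323 ,-232, - 232, - 167.2,  -  155, - 419/3,-817/17,-42, - 31,983/5,352 , 480,508 ] 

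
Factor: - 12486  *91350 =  - 1140596100 = -2^2*3^3*5^2*7^1*29^1*2081^1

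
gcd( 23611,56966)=7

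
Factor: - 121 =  - 11^2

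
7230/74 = 3615/37 = 97.70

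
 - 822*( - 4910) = 4036020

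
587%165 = 92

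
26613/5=5322 + 3/5 = 5322.60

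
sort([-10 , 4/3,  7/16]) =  [ - 10,  7/16,4/3 ]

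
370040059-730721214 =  - 360681155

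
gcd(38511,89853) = 3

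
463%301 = 162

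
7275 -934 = 6341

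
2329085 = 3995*583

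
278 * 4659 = 1295202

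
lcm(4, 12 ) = 12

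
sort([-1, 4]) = [ - 1,  4]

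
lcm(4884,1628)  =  4884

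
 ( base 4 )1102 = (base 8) 122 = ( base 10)82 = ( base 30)2M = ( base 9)101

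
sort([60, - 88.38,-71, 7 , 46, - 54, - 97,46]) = [ - 97, - 88.38,- 71,-54,7,46,  46, 60]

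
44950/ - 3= - 14984 + 2/3=- 14983.33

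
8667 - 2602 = 6065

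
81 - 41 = 40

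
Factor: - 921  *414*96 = - 36604224= -  2^6*3^4 * 23^1*307^1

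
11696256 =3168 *3692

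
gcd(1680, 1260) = 420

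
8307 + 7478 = 15785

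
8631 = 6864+1767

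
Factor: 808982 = 2^1*19^1 *61^1  *  349^1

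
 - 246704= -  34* 7256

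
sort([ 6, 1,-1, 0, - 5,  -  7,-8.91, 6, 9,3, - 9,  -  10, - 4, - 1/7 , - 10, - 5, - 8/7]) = [ - 10, - 10, - 9, - 8.91, - 7,-5, - 5 , - 4, - 8/7,  -  1, - 1/7,0,1,3,6,  6,  9]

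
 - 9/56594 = - 9/56594 = - 0.00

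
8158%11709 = 8158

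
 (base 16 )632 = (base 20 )3j6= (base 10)1586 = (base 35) 1AB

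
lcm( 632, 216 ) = 17064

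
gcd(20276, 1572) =4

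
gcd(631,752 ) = 1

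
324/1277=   324/1277 = 0.25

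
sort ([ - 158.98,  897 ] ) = [ - 158.98,897 ] 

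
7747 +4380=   12127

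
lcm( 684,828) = 15732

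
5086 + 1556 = 6642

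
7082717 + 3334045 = 10416762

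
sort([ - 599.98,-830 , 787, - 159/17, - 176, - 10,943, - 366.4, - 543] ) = [-830, - 599.98, - 543,-366.4,-176 ,-10, - 159/17 , 787, 943] 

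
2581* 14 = 36134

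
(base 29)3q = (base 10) 113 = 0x71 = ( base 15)78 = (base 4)1301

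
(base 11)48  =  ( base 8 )64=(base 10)52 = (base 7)103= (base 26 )20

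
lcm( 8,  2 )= 8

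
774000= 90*8600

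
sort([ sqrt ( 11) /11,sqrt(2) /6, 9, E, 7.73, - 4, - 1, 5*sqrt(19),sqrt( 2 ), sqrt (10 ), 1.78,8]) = [ - 4, - 1, sqrt(2)/6, sqrt(11)/11,sqrt(2), 1.78,E, sqrt( 10 ), 7.73, 8, 9,5 * sqrt (19)]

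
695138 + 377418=1072556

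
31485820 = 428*73565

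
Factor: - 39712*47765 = -2^5 * 5^1*17^1 * 41^1 * 73^1 * 233^1= - 1896843680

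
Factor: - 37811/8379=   -  3^(-2 ) * 7^( - 2)*19^ ( -1) * 37811^1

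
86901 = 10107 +76794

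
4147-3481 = 666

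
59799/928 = 64 + 407/928 = 64.44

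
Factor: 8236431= 3^3*7^1*43579^1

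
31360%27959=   3401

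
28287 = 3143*9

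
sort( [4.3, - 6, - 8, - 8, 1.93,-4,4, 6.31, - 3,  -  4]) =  [ - 8, - 8, - 6, - 4, - 4,  -  3,1.93, 4,4.3, 6.31] 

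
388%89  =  32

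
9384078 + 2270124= 11654202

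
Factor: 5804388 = 2^2*3^2*161233^1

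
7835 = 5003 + 2832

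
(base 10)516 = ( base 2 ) 1000000100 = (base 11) 42a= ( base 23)MA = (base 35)EQ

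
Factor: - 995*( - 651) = 647745  =  3^1 * 5^1*7^1*31^1*199^1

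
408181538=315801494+92380044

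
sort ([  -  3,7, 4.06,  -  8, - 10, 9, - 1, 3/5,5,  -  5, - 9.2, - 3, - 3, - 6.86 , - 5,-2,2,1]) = [ - 10,-9.2, - 8, - 6.86,-5, -5, - 3, - 3, - 3, - 2, - 1, 3/5, 1, 2 , 4.06,  5, 7, 9 ] 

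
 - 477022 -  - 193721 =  - 283301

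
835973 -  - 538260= 1374233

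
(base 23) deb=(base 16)1c2a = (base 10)7210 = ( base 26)ah8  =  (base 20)i0a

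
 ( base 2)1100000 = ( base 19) 51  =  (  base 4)1200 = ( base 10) 96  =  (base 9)116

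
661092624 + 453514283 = 1114606907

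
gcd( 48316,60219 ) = 1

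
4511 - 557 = 3954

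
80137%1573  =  1487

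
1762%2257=1762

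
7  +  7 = 14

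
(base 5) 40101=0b100111011110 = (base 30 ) 2o6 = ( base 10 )2526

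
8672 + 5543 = 14215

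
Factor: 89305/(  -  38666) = -2^( - 1)*5^1*53^1*337^1*19333^ ( - 1) 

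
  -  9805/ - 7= 9805/7 = 1400.71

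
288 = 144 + 144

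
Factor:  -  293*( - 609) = 178437 = 3^1 * 7^1*29^1*293^1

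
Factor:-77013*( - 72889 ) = 5613400557 = 3^2*43^1*199^1*72889^1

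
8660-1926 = 6734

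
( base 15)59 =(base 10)84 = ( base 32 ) 2K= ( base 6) 220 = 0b1010100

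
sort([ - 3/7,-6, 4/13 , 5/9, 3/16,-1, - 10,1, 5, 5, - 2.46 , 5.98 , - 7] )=[ - 10, - 7, - 6, - 2.46, - 1,-3/7,3/16,  4/13, 5/9, 1, 5, 5, 5.98 ]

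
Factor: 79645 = 5^1* 17^1 * 937^1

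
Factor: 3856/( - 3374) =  - 2^3*7^( - 1) = - 8/7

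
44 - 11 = 33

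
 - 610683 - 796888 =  - 1407571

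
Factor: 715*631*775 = 349652875=5^3*11^1*13^1*31^1*631^1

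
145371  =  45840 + 99531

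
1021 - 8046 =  -7025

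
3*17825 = 53475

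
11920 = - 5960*( - 2 ) 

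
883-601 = 282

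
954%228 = 42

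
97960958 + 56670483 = 154631441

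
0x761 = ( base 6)12425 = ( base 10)1889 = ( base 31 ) 1TT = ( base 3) 2120222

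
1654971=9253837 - 7598866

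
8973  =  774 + 8199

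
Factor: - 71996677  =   - 71996677^1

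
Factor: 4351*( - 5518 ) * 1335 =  - 32051772030 = - 2^1*3^1*5^1*19^1*31^1*89^2*229^1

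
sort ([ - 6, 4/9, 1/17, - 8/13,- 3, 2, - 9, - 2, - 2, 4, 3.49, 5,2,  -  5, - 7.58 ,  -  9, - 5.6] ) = [ - 9, - 9,-7.58 , -6,-5.6, - 5, - 3 , - 2,  -  2, - 8/13,  1/17, 4/9 , 2, 2,3.49,4, 5] 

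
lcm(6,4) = 12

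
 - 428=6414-6842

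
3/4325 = 3/4325 =0.00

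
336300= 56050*6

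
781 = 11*71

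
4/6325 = 4/6325 = 0.00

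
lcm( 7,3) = 21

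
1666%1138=528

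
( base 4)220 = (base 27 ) 1d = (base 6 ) 104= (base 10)40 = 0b101000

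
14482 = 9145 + 5337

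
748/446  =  1+151/223 = 1.68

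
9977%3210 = 347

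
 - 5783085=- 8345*693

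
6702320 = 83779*80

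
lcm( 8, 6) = 24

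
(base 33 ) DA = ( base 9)537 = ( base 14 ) 235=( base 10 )439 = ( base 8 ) 667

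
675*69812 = 47123100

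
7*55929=391503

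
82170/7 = 82170/7 = 11738.57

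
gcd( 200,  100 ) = 100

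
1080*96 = 103680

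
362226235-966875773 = - 604649538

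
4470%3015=1455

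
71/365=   71/365  =  0.19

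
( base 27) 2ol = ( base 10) 2127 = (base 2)100001001111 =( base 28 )2JR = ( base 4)201033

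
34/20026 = 1/589 = 0.00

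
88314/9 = 9812 + 2/3 = 9812.67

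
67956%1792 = 1652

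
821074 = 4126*199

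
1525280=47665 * 32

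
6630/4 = 3315/2 = 1657.50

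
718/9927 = 718/9927 = 0.07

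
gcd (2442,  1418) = 2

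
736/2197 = 736/2197 = 0.34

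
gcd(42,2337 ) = 3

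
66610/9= 66610/9 = 7401.11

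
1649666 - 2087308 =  - 437642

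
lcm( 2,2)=2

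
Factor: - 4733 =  - 4733^1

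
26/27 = 26/27 = 0.96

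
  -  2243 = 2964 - 5207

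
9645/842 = 9645/842  =  11.45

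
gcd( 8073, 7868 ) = 1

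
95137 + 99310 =194447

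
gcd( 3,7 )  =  1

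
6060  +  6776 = 12836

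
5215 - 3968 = 1247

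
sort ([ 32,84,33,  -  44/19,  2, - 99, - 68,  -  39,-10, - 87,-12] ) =[  -  99, - 87,- 68, - 39 ,-12, - 10, - 44/19,  2,  32,33,84 ]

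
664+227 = 891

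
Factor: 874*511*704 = 314416256=2^7*7^1 * 11^1*19^1  *23^1*73^1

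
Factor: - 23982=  - 2^1*3^1*7^1*571^1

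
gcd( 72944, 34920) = 776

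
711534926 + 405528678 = 1117063604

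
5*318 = 1590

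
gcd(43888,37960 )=104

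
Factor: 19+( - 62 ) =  - 43^1 =- 43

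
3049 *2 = 6098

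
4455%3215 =1240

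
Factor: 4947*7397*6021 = 3^4*13^1*17^1*97^1*223^1*569^1=   220326206139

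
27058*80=2164640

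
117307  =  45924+71383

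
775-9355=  - 8580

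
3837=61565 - 57728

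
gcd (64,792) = 8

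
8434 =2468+5966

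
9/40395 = 3/13465 = 0.00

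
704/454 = 1 + 125/227 = 1.55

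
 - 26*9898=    - 257348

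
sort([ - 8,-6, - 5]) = [-8, - 6 , - 5 ] 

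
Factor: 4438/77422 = 7^1 * 317^1*38711^( - 1 )  =  2219/38711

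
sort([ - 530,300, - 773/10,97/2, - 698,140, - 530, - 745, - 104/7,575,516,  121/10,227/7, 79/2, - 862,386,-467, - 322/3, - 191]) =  [-862, -745,- 698, - 530, - 530, - 467, - 191 , - 322/3, - 773/10, - 104/7, 121/10,227/7,79/2, 97/2,140, 300,386 , 516 , 575]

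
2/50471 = 2/50471 = 0.00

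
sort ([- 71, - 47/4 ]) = [ - 71,  -  47/4] 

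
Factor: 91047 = 3^1*11^1*31^1*89^1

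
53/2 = 53/2 = 26.50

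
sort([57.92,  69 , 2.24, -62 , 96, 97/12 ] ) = [-62, 2.24, 97/12,57.92 , 69,96]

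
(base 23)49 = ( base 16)65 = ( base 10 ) 101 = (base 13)7A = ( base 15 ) 6B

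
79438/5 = 15887+3/5= 15887.60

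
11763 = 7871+3892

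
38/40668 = 19/20334 =0.00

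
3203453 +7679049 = 10882502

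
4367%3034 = 1333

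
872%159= 77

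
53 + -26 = 27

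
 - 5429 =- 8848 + 3419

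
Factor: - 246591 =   -  3^3 *9133^1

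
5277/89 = 5277/89 = 59.29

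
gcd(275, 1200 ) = 25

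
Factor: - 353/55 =-5^( -1)*11^( - 1 )*353^1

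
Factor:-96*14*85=-114240=- 2^6*3^1 * 5^1 * 7^1*17^1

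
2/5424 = 1/2712 = 0.00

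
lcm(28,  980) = 980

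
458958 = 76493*6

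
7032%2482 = 2068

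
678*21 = 14238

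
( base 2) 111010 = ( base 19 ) 31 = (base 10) 58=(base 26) 26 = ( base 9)64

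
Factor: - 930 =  - 2^1* 3^1*5^1*  31^1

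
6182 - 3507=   2675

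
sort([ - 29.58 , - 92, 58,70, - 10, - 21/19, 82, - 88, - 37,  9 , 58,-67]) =[-92,-88,-67, - 37, - 29.58, - 10, - 21/19,9,58, 58,70,82] 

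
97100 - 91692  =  5408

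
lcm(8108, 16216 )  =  16216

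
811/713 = 811/713 = 1.14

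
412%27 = 7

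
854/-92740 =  - 427/46370=-0.01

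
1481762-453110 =1028652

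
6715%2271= 2173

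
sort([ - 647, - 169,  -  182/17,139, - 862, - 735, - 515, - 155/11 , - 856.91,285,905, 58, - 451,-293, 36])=[ - 862, - 856.91, -735, - 647, - 515 ,-451 , - 293, - 169 ,-155/11, - 182/17,36,58,139,285,905]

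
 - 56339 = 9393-65732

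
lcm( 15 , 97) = 1455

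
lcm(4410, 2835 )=39690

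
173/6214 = 173/6214  =  0.03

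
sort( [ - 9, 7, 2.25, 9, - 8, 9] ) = [-9,  -  8, 2.25,  7, 9, 9 ]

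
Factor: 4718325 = 3^1 * 5^2 * 53^1*1187^1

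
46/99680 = 23/49840 =0.00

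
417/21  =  139/7 = 19.86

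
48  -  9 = 39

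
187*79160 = 14802920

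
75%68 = 7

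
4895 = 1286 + 3609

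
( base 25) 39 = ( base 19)48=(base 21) 40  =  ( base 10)84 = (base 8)124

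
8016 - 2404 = 5612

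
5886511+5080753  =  10967264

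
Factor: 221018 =2^1*7^1*15787^1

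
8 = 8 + 0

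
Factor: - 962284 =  - 2^2*240571^1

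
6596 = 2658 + 3938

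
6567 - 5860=707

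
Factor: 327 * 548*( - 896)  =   - 2^9 * 3^1*7^1*109^1*137^1 = - 160559616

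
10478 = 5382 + 5096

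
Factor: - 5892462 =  - 2^1*3^2*23^1*43^1*331^1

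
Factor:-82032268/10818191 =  - 2^2*3019^1*6793^1 *10818191^(  -  1 )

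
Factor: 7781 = 31^1*251^1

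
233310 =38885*6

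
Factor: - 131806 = - 2^1*59^1*1117^1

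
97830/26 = 3762 + 9/13 = 3762.69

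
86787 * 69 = 5988303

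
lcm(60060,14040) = 1081080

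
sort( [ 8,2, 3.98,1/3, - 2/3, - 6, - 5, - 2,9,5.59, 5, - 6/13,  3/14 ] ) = [ - 6, - 5,  -  2, - 2/3 ,-6/13,3/14, 1/3,2,3.98,5,5.59,8,9] 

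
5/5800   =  1/1160 = 0.00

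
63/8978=63/8978   =  0.01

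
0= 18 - 18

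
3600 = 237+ 3363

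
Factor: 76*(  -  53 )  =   - 4028 = - 2^2*19^1*53^1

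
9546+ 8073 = 17619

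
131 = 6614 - 6483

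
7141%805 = 701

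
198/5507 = 198/5507=0.04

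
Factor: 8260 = 2^2*5^1*7^1*59^1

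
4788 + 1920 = 6708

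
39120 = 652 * 60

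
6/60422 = 3/30211 = 0.00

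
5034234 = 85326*59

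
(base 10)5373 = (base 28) 6NP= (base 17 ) 11a1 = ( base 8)12375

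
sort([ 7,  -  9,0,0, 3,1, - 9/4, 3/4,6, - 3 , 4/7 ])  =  [ - 9,  -  3, - 9/4,0,0, 4/7,3/4, 1,3,6, 7 ]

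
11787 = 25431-13644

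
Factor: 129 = 3^1 * 43^1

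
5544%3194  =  2350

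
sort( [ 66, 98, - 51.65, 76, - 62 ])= [ - 62, - 51.65,  66, 76,98 ]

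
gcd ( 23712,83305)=1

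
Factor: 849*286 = 242814 =2^1*3^1 * 11^1 * 13^1*283^1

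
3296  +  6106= 9402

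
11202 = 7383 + 3819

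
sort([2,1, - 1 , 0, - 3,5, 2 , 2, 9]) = [ - 3,-1,0, 1, 2,2 , 2, 5, 9]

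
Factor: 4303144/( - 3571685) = -2^3 * 5^( - 1 ) *13^( - 1)*251^1*2143^1*54949^(  -  1 ) 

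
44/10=22/5= 4.40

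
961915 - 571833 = 390082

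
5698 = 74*77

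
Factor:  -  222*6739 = -2^1*3^1*23^1 *37^1*293^1 = -  1496058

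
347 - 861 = -514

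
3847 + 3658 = 7505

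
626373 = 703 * 891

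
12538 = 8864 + 3674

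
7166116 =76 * 94291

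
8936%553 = 88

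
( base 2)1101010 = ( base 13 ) 82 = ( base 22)4I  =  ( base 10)106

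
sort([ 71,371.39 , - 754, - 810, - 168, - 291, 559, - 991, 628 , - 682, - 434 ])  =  [ - 991,-810, - 754 ,- 682 , - 434, - 291, - 168, 71,  371.39, 559,628 ] 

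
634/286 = 2 +31/143 = 2.22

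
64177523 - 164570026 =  - 100392503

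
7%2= 1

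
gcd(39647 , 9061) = 41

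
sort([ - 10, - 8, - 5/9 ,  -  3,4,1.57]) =[ - 10, - 8, - 3  , - 5/9 , 1.57, 4]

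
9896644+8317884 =18214528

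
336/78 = 56/13 = 4.31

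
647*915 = 592005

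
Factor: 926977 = 926977^1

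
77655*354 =27489870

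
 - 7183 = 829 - 8012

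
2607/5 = 2607/5 = 521.40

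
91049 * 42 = 3824058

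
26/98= 13/49 = 0.27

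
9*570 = 5130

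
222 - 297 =-75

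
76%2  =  0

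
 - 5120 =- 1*5120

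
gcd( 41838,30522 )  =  6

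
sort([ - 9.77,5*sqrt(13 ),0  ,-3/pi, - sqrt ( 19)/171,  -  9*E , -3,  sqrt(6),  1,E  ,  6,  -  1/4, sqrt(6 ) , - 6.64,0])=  [ - 9*E,  -  9.77, - 6.64, - 3,-3/pi, - 1/4, - sqrt(19 ) /171,0,  0,1, sqrt(6),sqrt(6),  E,  6,  5*sqrt(13)] 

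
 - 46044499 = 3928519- 49973018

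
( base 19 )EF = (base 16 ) 119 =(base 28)A1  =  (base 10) 281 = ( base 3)101102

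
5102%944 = 382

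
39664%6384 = 1360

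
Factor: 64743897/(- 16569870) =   -  2^( - 1)*5^( - 1)*79^1*239^ (  -  1 )*2311^( - 1)*273181^1 = - 21581299/5523290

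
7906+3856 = 11762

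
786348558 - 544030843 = 242317715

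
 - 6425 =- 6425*1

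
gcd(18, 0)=18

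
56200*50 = 2810000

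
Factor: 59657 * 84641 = 5049428137 = 13^2*53^1*353^1*1597^1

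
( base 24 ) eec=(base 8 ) 20334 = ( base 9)12476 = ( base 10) 8412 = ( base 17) 1c1e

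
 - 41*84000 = - 3444000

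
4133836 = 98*42182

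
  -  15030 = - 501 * 30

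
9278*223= 2068994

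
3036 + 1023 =4059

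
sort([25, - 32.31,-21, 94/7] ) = [ - 32.31 , - 21, 94/7, 25 ]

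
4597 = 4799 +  - 202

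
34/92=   17/46 = 0.37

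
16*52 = 832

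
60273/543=111 = 111.00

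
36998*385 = 14244230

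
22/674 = 11/337 = 0.03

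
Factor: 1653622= 2^1*826811^1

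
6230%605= 180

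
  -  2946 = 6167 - 9113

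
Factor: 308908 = 2^2 * 29^1*2663^1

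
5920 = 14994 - 9074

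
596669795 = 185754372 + 410915423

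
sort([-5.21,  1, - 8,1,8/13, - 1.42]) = [  -  8,-5.21, - 1.42,8/13,  1,1] 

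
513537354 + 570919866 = 1084457220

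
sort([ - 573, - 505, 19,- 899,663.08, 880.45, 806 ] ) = [- 899 , - 573, - 505, 19 , 663.08, 806, 880.45]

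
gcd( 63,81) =9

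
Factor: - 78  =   - 2^1*3^1*13^1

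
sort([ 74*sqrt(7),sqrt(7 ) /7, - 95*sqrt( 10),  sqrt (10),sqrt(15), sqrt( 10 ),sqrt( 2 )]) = [-95*sqrt(10)  ,  sqrt(7 )/7, sqrt (2),sqrt (10 ) , sqrt(10 ),sqrt( 15 ),74*sqrt( 7 )]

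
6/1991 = 6/1991 = 0.00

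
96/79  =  1 +17/79 = 1.22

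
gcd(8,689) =1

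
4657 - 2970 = 1687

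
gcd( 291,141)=3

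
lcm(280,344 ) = 12040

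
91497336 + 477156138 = 568653474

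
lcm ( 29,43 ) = 1247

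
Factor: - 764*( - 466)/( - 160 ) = - 44503/20 = -  2^( - 2)*5^(-1)*191^1*233^1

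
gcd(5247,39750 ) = 159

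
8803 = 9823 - 1020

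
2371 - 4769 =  - 2398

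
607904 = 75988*8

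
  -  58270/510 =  - 115  +  38/51 = - 114.25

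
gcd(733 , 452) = 1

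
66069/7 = 66069/7=9438.43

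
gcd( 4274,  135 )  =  1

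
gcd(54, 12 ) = 6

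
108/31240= 27/7810 = 0.00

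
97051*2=194102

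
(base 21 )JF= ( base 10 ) 414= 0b110011110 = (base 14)218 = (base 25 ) GE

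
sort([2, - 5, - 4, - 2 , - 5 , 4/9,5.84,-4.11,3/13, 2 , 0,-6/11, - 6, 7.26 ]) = [ - 6,-5 , - 5,-4.11, - 4, - 2, - 6/11, 0,3/13, 4/9, 2,2,  5.84,7.26 ] 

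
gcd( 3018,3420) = 6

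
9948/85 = 117 +3/85  =  117.04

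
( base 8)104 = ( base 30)28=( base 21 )35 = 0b1000100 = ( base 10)68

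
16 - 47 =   -  31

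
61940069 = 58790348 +3149721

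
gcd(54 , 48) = 6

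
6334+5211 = 11545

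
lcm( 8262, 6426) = 57834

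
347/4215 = 347/4215 = 0.08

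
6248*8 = 49984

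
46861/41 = 1142+39/41 = 1142.95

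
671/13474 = 671/13474= 0.05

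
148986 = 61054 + 87932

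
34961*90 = 3146490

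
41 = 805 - 764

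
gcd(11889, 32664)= 3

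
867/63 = 289/21 = 13.76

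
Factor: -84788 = - 2^2 * 11^1*41^1*47^1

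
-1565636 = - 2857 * 548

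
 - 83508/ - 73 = 1143+69/73 = 1143.95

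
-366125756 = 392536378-758662134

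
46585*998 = 46491830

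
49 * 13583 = 665567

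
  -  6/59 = -6/59 = -0.10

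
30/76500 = 1/2550  =  0.00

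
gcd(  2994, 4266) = 6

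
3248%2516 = 732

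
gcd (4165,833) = 833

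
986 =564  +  422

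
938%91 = 28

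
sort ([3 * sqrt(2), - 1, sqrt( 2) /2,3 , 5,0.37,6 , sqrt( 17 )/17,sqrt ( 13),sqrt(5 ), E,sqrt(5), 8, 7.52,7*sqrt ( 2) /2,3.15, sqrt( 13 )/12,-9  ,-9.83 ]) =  [  -  9.83, - 9,-1,sqrt ( 17)/17, sqrt(13 )/12, 0.37, sqrt(2)/2,sqrt(5),sqrt( 5 ),E , 3,3.15, sqrt(13) , 3*sqrt (2),7*sqrt(2) /2,  5, 6,7.52, 8]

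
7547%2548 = 2451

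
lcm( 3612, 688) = 14448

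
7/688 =7/688 = 0.01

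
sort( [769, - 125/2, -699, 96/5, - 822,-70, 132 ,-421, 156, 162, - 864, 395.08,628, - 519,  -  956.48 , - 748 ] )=[ - 956.48, - 864, - 822 , - 748, - 699 , - 519,  -  421, - 70, - 125/2, 96/5, 132, 156, 162, 395.08, 628,  769]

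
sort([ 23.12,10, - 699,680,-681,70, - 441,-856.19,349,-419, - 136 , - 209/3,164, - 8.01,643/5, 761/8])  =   [-856.19, - 699, - 681,-441, - 419,-136, - 209/3,  -  8.01, 10 , 23.12,70, 761/8,643/5,164 , 349,680]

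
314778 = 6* 52463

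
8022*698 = 5599356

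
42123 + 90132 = 132255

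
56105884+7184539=63290423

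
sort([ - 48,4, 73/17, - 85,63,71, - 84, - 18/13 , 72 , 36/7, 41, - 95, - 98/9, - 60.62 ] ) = [- 95, - 85,-84,-60.62, - 48,-98/9, - 18/13, 4, 73/17, 36/7 , 41, 63, 71, 72 ] 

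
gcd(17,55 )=1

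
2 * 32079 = 64158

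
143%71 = 1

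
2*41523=83046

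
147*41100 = 6041700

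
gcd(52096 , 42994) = 74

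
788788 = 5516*143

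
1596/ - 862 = - 2 + 64/431 = - 1.85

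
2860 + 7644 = 10504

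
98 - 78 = 20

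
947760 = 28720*33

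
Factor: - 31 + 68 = 37 = 37^1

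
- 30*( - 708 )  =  21240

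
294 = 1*294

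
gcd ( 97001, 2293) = 1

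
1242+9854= 11096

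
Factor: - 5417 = - 5417^1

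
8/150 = 4/75 = 0.05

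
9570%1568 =162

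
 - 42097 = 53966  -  96063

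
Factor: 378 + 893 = 31^1*41^1 = 1271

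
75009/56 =75009/56 = 1339.45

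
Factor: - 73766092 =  - 2^2*79^1*233437^1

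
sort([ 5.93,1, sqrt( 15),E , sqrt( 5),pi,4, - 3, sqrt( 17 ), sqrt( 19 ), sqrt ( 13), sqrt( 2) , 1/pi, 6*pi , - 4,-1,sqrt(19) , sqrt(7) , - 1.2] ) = [ - 4 , - 3,-1.2,-1,  1/pi,1 , sqrt(2),  sqrt( 5), sqrt ( 7), E, pi,  sqrt( 13 ),sqrt( 15 ), 4 , sqrt(17 ) , sqrt( 19 ),sqrt( 19), 5.93, 6 * pi] 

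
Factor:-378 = - 2^1*3^3*7^1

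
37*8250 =305250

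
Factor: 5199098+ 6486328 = 11685426 = 2^1*3^1*17^2*23^1*293^1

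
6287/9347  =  6287/9347 = 0.67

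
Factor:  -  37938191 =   -  1499^1 *25309^1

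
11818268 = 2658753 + 9159515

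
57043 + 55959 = 113002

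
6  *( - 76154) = -456924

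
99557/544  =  183 + 5/544 = 183.01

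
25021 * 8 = 200168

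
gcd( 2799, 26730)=9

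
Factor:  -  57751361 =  - 109^1*529829^1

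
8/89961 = 8/89961 = 0.00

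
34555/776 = 34555/776 = 44.53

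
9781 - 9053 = 728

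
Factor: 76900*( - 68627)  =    -  5277416300 = - 2^2*5^2*13^1*769^1*5279^1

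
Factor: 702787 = 702787^1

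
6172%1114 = 602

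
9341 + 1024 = 10365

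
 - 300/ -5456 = 75/1364 = 0.05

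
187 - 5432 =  - 5245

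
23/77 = 23/77= 0.30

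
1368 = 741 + 627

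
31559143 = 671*47033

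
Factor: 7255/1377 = 3^( - 4 ) * 5^1 * 17^( - 1)*1451^1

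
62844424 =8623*7288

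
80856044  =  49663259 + 31192785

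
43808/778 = 21904/389 = 56.31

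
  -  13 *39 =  - 507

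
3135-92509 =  - 89374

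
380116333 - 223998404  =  156117929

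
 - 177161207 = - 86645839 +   -  90515368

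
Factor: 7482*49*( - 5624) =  - 2^4*3^1*7^2 * 19^1*29^1*37^1*43^1 = -  2061859632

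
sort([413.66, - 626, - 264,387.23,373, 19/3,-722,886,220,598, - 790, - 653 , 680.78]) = [ - 790, - 722,-653, - 626, - 264,  19/3, 220,373,387.23,413.66,598,680.78,886 ]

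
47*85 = 3995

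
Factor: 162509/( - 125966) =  - 2^(-1) * 101^1*1609^1*62983^ ( - 1)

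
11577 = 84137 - 72560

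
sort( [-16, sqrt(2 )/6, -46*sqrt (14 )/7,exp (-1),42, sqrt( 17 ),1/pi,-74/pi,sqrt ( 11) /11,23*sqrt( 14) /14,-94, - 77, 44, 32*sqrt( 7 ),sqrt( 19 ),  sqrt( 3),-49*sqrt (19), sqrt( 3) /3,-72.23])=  [ - 49*sqrt ( 19), - 94, - 77, - 72.23,-46*sqrt (14 ) /7,-74/pi, - 16,sqrt( 2)/6,sqrt(11 ) /11 , 1/pi,exp( - 1 ), sqrt( 3 )/3, sqrt(3 ),sqrt(17 ),sqrt(19),23* sqrt ( 14 )/14,42,44 , 32*sqrt( 7 ) ] 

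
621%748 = 621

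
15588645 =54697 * 285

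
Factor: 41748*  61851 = 2^2*3^2*7^2*53^1*71^1 * 389^1 = 2582155548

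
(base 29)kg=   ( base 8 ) 1124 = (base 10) 596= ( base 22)152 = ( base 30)jq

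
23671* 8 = 189368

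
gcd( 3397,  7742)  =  79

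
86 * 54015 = 4645290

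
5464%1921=1622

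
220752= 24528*9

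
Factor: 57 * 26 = 2^1*3^1*13^1 * 19^1 = 1482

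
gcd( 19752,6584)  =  6584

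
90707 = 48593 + 42114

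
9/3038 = 9/3038 = 0.00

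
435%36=3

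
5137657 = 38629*133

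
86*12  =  1032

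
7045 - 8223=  - 1178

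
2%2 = 0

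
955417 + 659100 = 1614517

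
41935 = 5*8387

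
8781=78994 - 70213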